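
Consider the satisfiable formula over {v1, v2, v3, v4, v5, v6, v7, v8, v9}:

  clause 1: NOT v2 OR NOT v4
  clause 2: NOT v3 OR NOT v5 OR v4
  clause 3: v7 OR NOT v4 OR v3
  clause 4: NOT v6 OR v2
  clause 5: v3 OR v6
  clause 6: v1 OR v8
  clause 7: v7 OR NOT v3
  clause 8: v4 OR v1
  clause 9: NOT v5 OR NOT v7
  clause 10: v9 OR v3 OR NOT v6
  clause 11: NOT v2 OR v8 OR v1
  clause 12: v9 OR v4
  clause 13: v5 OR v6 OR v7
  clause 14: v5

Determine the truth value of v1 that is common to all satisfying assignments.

True

Suppose v1 = false.
From the singleton clause (v8), v8 = true.
From the singleton clause (v4), v4 = true.
From the singleton clause (NOT v2), v2 = false.
From the singleton clause (NOT v6), v6 = false.
From the singleton clause (v3), v3 = true.
From the singleton clause (v7), v7 = true.
From the singleton clause (NOT v5), v5 = false.
But (v5) is also a unit clause — contradiction.
So every satisfying assignment has v1 = True.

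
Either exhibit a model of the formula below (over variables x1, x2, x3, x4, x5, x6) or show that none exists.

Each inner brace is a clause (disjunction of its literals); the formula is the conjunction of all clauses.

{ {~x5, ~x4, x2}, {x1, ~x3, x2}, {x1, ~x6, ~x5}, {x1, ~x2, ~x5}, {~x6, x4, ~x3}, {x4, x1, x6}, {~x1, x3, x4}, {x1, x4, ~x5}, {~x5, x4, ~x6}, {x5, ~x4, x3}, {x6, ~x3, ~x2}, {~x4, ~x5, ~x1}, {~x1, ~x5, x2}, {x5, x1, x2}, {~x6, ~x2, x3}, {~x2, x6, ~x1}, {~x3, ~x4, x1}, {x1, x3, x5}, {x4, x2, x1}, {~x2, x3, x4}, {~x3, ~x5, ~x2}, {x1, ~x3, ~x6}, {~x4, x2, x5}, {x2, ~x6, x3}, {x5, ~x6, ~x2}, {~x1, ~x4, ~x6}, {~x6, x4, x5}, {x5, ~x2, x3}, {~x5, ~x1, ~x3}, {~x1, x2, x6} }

UNSATISFIABLE

Suppose x5 = 0.
Suppose x4 = 0.
From the singleton clause (~x6), x6 = 0.
From the singleton clause (x1), x1 = 1.
From the singleton clause (x3), x3 = 1.
From the singleton clause (~x2), x2 = 0.
But (x2) is also a unit clause — contradiction.
Undo x4 and try x4 = 1.
From the singleton clause (x3), x3 = 1.
From the singleton clause (x1), x1 = 1.
From the singleton clause (x2), x2 = 1.
From the singleton clause (x6), x6 = 1.
But (~x6) is also a unit clause — contradiction.
Neither x4 = 1 nor x4 = 0 works.
Undo x5 and try x5 = 1.
Suppose x4 = 0.
From the singleton clause (x1), x1 = 1.
From the singleton clause (x3), x3 = 1.
But (~x3) is also a unit clause — contradiction.
Undo x4 and try x4 = 1.
From the singleton clause (x2), x2 = 1.
From the singleton clause (x1), x1 = 1.
But (~x1) is also a unit clause — contradiction.
Neither x4 = 1 nor x4 = 0 works.
Neither x5 = 1 nor x5 = 0 works.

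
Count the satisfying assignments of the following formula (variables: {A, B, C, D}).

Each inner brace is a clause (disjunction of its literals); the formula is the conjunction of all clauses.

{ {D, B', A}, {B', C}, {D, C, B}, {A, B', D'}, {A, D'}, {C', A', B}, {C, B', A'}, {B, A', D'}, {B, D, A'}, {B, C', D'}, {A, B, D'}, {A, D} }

2

There are 2^4 = 16 truth assignments over (A, B, C, D).
Check each against the 12 clauses (columns in the order A, B, C, D):
  F F F F  ✗ fails (D + C + B)
  F F F T  ✗ fails (A + D')
  F F T F  ✗ fails (A + D)
  F F T T  ✗ fails (A + D')
  F T F F  ✗ fails (D + B' + A)
  F T F T  ✗ fails (B' + C)
  F T T F  ✗ fails (D + B' + A)
  F T T T  ✗ fails (A + B' + D')
  T F F F  ✗ fails (D + C + B)
  T F F T  ✗ fails (B + A' + D')
  T F T F  ✗ fails (C' + A' + B)
  T F T T  ✗ fails (C' + A' + B)
  T T F F  ✗ fails (B' + C)
  T T F T  ✗ fails (B' + C)
  T T T F  ✓ satisfies all
  T T T T  ✓ satisfies all
2 of the 16 rows are models.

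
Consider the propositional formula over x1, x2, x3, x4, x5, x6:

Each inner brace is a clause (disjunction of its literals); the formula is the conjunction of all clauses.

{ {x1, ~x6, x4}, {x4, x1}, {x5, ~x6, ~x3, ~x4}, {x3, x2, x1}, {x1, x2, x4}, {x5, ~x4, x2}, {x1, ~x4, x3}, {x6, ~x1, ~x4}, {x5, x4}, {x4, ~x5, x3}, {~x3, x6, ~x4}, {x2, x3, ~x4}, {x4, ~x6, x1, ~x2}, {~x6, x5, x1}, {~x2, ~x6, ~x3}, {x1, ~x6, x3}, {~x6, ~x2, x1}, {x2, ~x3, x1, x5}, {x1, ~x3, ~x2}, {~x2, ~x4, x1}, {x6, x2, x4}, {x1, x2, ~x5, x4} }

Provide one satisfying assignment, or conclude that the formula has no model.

x1 ↦ 1,  x2 ↦ 0,  x3 ↦ 1,  x4 ↦ 1,  x5 ↦ 1,  x6 ↦ 1

Try x4 = 1.
Try x5 = 1.
Try x1 = 1.
From the singleton clause (x6), x6 = 1.
Try x2 = 0.
From the singleton clause (x3), x3 = 1.
All clauses are satisfied.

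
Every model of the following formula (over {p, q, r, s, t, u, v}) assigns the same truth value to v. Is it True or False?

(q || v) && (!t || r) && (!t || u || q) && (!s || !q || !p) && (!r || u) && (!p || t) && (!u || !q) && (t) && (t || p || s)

True

Suppose v = false.
The clause (q) is unit, so q = true.
The clause (!u) is unit, so u = false.
The clause (!r) is unit, so r = false.
The clause (!t) is unit, so t = false.
That conflicts with the unit clause (t).
So every satisfying assignment has v = True.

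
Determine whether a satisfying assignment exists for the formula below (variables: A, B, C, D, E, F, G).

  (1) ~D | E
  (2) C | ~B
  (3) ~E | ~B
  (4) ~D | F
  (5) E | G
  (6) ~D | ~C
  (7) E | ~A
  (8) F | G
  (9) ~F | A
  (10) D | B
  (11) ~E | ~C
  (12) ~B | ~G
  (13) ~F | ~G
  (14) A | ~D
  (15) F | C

Try D = 1.
Unit clause (E) forces E = 1.
Unit clause (~B) forces B = 0.
Unit clause (F) forces F = 1.
Unit clause (~C) forces C = 0.
Unit clause (A) forces A = 1.
Unit clause (~G) forces G = 0.
All clauses are satisfied.
A satisfying assignment: A ↦ 1; B ↦ 0; C ↦ 0; D ↦ 1; E ↦ 1; F ↦ 1; G ↦ 0.

Yes, satisfiable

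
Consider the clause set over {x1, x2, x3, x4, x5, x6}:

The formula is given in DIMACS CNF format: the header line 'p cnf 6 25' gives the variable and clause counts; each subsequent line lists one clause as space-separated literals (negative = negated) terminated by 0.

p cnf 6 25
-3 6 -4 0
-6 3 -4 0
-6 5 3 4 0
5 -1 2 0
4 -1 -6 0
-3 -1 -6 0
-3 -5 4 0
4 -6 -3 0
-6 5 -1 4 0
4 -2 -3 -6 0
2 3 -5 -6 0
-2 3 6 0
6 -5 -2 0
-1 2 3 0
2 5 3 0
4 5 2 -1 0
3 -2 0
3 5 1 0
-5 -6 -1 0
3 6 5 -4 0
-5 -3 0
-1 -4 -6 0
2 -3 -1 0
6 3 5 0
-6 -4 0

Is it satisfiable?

Satisfiable

Suppose x3 = True.
(¬x5) alone gives x5 = False.
Suppose x6 = False.
(¬x4) alone gives x4 = False.
Suppose x1 = False.
No clause remains; x2 is free.
A satisfying assignment: x1 ↦ False,  x2 ↦ False,  x3 ↦ True,  x4 ↦ False,  x5 ↦ False,  x6 ↦ False.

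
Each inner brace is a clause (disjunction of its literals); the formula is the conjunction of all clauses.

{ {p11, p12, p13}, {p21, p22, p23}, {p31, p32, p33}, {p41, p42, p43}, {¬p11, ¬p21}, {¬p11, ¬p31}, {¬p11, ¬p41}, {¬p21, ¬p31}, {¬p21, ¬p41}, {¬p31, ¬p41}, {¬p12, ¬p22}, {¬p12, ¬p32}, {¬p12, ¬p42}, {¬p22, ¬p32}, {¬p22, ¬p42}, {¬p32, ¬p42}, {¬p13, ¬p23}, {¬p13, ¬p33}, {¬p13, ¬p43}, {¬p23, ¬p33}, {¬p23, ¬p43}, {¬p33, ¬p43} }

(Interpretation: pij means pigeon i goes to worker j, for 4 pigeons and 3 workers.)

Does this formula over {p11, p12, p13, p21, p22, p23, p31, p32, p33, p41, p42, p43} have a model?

Suppose p11 = False.
Suppose p12 = True.
The clause (¬p22) is unit, so p22 = False.
The clause (¬p32) is unit, so p32 = False.
The clause (¬p42) is unit, so p42 = False.
Suppose p21 = True.
The clause (¬p31) is unit, so p31 = False.
The clause (p33) is unit, so p33 = True.
The clause (¬p41) is unit, so p41 = False.
The clause (p43) is unit, so p43 = True.
That conflicts with the unit clause (¬p43).
Undo p21 and try p21 = False.
The clause (p23) is unit, so p23 = True.
The clause (¬p13) is unit, so p13 = False.
The clause (¬p33) is unit, so p33 = False.
The clause (p31) is unit, so p31 = True.
The clause (¬p41) is unit, so p41 = False.
The clause (p43) is unit, so p43 = True.
That conflicts with the unit clause (¬p43).
Both values of p21 lead to a conflict.
Undo p12 and try p12 = False.
The clause (p13) is unit, so p13 = True.
The clause (¬p23) is unit, so p23 = False.
The clause (¬p33) is unit, so p33 = False.
The clause (¬p43) is unit, so p43 = False.
Suppose p21 = True.
The clause (¬p31) is unit, so p31 = False.
The clause (p32) is unit, so p32 = True.
The clause (¬p41) is unit, so p41 = False.
The clause (p42) is unit, so p42 = True.
That conflicts with the unit clause (¬p42).
Undo p21 and try p21 = False.
The clause (p22) is unit, so p22 = True.
The clause (¬p32) is unit, so p32 = False.
The clause (p31) is unit, so p31 = True.
The clause (¬p41) is unit, so p41 = False.
The clause (p42) is unit, so p42 = True.
That conflicts with the unit clause (¬p42).
Both values of p21 lead to a conflict.
Both values of p12 lead to a conflict.
Undo p11 and try p11 = True.
The clause (¬p21) is unit, so p21 = False.
The clause (¬p31) is unit, so p31 = False.
The clause (¬p41) is unit, so p41 = False.
Suppose p22 = True.
The clause (¬p12) is unit, so p12 = False.
The clause (¬p32) is unit, so p32 = False.
The clause (p33) is unit, so p33 = True.
The clause (¬p42) is unit, so p42 = False.
The clause (p43) is unit, so p43 = True.
That conflicts with the unit clause (¬p43).
Undo p22 and try p22 = False.
The clause (p23) is unit, so p23 = True.
The clause (¬p13) is unit, so p13 = False.
The clause (¬p33) is unit, so p33 = False.
The clause (p32) is unit, so p32 = True.
The clause (¬p12) is unit, so p12 = False.
The clause (¬p42) is unit, so p42 = False.
The clause (p43) is unit, so p43 = True.
That conflicts with the unit clause (¬p43).
Both values of p22 lead to a conflict.
Both values of p11 lead to a conflict.
No assignment satisfies every clause.

Unsatisfiable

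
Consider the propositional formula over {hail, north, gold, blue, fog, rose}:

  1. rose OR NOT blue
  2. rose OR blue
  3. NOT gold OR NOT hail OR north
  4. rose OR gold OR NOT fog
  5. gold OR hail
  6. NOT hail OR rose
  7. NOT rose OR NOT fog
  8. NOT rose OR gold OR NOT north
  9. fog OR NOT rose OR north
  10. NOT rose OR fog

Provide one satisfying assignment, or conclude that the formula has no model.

UNSATISFIABLE

Branch on rose: set rose = true.
From the singleton clause (NOT fog), fog = false.
That conflicts with the unit clause (fog).
So rose must be the other value — set rose = false.
From the singleton clause (NOT blue), blue = false.
That conflicts with the unit clause (blue).
Neither rose = true nor rose = false works.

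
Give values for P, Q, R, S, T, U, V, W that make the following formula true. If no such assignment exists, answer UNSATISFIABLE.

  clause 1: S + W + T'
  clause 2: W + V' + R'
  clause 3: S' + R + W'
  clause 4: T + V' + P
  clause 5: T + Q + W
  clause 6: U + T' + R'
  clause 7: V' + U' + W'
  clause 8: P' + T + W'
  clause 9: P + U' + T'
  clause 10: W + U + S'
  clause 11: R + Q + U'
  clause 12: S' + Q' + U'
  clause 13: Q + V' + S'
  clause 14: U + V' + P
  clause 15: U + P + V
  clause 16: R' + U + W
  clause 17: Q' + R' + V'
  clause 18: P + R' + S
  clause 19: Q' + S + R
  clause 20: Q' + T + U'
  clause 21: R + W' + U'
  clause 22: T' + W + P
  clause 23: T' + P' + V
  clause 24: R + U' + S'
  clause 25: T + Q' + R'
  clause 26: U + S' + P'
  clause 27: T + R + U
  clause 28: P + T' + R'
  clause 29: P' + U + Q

Case S = 1:
Case R = 1:
Case W = 1:
Case U = 1:
The clause (V') is unit, so V = 0.
The clause (Q') is unit, so Q = 0.
Case P = 0:
The clause (T') is unit, so T = 0.
Every clause now holds.

P=0,  Q=0,  R=1,  S=1,  T=0,  U=1,  V=0,  W=1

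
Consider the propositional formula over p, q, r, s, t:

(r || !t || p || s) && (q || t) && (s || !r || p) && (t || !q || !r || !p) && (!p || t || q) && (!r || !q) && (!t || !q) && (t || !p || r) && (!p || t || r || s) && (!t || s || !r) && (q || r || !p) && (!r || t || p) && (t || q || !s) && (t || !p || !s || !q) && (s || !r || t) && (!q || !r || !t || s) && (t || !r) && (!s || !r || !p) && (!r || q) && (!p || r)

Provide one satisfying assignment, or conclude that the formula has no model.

p: false, q: false, r: false, s: true, t: true

Branch on q: set q = false.
From the singleton clause (t), t = true.
From the singleton clause (!r), r = false.
From the singleton clause (!p), p = false.
From the singleton clause (s), s = true.
All clauses are satisfied.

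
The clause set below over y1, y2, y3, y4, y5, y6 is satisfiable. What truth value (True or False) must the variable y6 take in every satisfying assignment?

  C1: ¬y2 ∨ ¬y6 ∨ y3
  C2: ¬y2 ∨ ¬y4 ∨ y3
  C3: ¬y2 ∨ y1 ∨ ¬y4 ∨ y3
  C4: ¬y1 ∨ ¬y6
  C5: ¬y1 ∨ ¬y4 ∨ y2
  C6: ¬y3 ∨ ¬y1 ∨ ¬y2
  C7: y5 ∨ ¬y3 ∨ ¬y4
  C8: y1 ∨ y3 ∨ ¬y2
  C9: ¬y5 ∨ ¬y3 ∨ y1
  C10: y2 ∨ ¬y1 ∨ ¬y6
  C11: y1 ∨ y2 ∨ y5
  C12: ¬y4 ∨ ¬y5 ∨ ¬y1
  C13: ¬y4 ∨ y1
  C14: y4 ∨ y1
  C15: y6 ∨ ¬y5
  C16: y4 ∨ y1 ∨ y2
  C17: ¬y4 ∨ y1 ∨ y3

False

Suppose y6 = True.
The clause (¬y1) is unit, so y1 = False.
The clause (¬y4) is unit, so y4 = False.
That conflicts with the unit clause (y4).
So every satisfying assignment has y6 = False.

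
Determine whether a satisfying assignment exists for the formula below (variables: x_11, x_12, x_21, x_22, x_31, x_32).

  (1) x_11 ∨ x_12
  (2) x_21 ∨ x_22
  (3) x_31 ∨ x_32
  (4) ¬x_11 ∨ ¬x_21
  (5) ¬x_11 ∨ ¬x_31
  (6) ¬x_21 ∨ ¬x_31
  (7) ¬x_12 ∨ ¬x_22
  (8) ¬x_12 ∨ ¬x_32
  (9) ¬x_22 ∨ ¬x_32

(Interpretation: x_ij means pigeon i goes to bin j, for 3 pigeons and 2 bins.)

Unsatisfiable

Case x_11 = True:
The clause (¬x_21) is unit, so x_21 = False.
The clause (x_22) is unit, so x_22 = True.
The clause (¬x_31) is unit, so x_31 = False.
The clause (x_32) is unit, so x_32 = True.
But (¬x_32) is also a unit clause — contradiction.
Backtrack on x_11: now try x_11 = False.
The clause (x_12) is unit, so x_12 = True.
The clause (¬x_22) is unit, so x_22 = False.
The clause (x_21) is unit, so x_21 = True.
The clause (¬x_31) is unit, so x_31 = False.
The clause (x_32) is unit, so x_32 = True.
But (¬x_32) is also a unit clause — contradiction.
Neither x_11 = True nor x_11 = False works.
No assignment satisfies every clause.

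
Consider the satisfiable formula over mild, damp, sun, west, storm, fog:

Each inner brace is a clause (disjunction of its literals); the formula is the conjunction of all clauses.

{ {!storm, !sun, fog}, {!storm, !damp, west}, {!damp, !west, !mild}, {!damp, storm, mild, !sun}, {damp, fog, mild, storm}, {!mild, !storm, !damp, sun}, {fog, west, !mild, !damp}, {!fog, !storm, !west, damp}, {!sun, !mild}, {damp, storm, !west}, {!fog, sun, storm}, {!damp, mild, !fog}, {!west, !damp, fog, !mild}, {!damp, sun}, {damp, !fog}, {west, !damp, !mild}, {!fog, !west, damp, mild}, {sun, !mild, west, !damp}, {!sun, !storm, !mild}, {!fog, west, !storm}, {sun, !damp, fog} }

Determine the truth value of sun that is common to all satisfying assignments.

Suppose sun = true.
From the singleton clause (!mild), mild = false.
Try storm = false.
From the singleton clause (!damp), damp = false.
From the singleton clause (fog), fog = true.
That conflicts with the unit clause (!fog).
Backtrack on storm: now try storm = true.
From the singleton clause (fog), fog = true.
From the singleton clause (!damp), damp = false.
That conflicts with the unit clause (damp).
Either choice for storm ends in contradiction.
So every satisfying assignment has sun = False.

False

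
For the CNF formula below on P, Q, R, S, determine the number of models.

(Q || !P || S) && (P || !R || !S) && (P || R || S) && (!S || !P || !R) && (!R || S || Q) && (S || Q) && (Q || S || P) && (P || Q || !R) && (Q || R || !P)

There are 2^4 = 16 truth assignments over (P, Q, R, S).
Check each against the 9 clauses (columns in the order P, Q, R, S):
  F F F F  ✗ fails (P || R || S)
  F F F T  ✓ satisfies all
  F F T F  ✗ fails (!R || S || Q)
  F F T T  ✗ fails (P || !R || !S)
  F T F F  ✗ fails (P || R || S)
  F T F T  ✓ satisfies all
  F T T F  ✓ satisfies all
  F T T T  ✗ fails (P || !R || !S)
  T F F F  ✗ fails (Q || !P || S)
  T F F T  ✗ fails (Q || R || !P)
  T F T F  ✗ fails (Q || !P || S)
  T F T T  ✗ fails (!S || !P || !R)
  T T F F  ✓ satisfies all
  T T F T  ✓ satisfies all
  T T T F  ✓ satisfies all
  T T T T  ✗ fails (!S || !P || !R)
6 of the 16 rows are models.

6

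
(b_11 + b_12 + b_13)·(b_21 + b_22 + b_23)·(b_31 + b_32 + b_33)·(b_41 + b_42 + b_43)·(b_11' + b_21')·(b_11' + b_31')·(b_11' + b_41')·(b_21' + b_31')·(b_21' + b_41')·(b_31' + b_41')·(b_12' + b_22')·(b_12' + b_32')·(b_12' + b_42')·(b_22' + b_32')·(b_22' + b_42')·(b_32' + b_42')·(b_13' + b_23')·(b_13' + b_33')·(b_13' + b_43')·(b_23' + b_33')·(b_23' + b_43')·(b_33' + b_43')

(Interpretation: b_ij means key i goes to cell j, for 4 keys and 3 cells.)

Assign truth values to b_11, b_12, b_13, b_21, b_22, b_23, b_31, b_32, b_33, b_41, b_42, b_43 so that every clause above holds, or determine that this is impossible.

Try b_11 = 0.
Try b_12 = 1.
The clause (b_22') is unit, so b_22 = 0.
The clause (b_32') is unit, so b_32 = 0.
The clause (b_42') is unit, so b_42 = 0.
Try b_21 = 1.
The clause (b_31') is unit, so b_31 = 0.
The clause (b_33) is unit, so b_33 = 1.
The clause (b_41') is unit, so b_41 = 0.
The clause (b_43) is unit, so b_43 = 1.
That conflicts with the unit clause (b_43').
So b_21 must be the other value — set b_21 = 0.
The clause (b_23) is unit, so b_23 = 1.
The clause (b_13') is unit, so b_13 = 0.
The clause (b_33') is unit, so b_33 = 0.
The clause (b_31) is unit, so b_31 = 1.
The clause (b_41') is unit, so b_41 = 0.
The clause (b_43) is unit, so b_43 = 1.
That conflicts with the unit clause (b_43').
Both values of b_21 lead to a conflict.
So b_12 must be the other value — set b_12 = 0.
The clause (b_13) is unit, so b_13 = 1.
The clause (b_23') is unit, so b_23 = 0.
The clause (b_33') is unit, so b_33 = 0.
The clause (b_43') is unit, so b_43 = 0.
Try b_21 = 1.
The clause (b_31') is unit, so b_31 = 0.
The clause (b_32) is unit, so b_32 = 1.
The clause (b_41') is unit, so b_41 = 0.
The clause (b_42) is unit, so b_42 = 1.
That conflicts with the unit clause (b_42').
So b_21 must be the other value — set b_21 = 0.
The clause (b_22) is unit, so b_22 = 1.
The clause (b_32') is unit, so b_32 = 0.
The clause (b_31) is unit, so b_31 = 1.
The clause (b_41') is unit, so b_41 = 0.
The clause (b_42) is unit, so b_42 = 1.
That conflicts with the unit clause (b_42').
Both values of b_21 lead to a conflict.
Both values of b_12 lead to a conflict.
So b_11 must be the other value — set b_11 = 1.
The clause (b_21') is unit, so b_21 = 0.
The clause (b_31') is unit, so b_31 = 0.
The clause (b_41') is unit, so b_41 = 0.
Try b_22 = 1.
The clause (b_12') is unit, so b_12 = 0.
The clause (b_32') is unit, so b_32 = 0.
The clause (b_33) is unit, so b_33 = 1.
The clause (b_42') is unit, so b_42 = 0.
The clause (b_43) is unit, so b_43 = 1.
That conflicts with the unit clause (b_43').
So b_22 must be the other value — set b_22 = 0.
The clause (b_23) is unit, so b_23 = 1.
The clause (b_13') is unit, so b_13 = 0.
The clause (b_33') is unit, so b_33 = 0.
The clause (b_32) is unit, so b_32 = 1.
The clause (b_12') is unit, so b_12 = 0.
The clause (b_42') is unit, so b_42 = 0.
The clause (b_43) is unit, so b_43 = 1.
That conflicts with the unit clause (b_43').
Both values of b_22 lead to a conflict.
Both values of b_11 lead to a conflict.

UNSATISFIABLE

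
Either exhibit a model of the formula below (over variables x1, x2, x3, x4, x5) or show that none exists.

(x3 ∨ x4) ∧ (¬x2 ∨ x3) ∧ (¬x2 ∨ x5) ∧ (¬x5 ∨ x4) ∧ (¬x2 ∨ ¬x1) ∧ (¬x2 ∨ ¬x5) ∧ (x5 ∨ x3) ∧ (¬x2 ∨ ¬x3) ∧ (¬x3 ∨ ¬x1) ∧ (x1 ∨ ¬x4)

Suppose x3 = True.
The clause (¬x2) is unit, so x2 = False.
The clause (¬x1) is unit, so x1 = False.
The clause (¬x4) is unit, so x4 = False.
The clause (¬x5) is unit, so x5 = False.
All clauses are satisfied.

x1=False; x2=False; x3=True; x4=False; x5=False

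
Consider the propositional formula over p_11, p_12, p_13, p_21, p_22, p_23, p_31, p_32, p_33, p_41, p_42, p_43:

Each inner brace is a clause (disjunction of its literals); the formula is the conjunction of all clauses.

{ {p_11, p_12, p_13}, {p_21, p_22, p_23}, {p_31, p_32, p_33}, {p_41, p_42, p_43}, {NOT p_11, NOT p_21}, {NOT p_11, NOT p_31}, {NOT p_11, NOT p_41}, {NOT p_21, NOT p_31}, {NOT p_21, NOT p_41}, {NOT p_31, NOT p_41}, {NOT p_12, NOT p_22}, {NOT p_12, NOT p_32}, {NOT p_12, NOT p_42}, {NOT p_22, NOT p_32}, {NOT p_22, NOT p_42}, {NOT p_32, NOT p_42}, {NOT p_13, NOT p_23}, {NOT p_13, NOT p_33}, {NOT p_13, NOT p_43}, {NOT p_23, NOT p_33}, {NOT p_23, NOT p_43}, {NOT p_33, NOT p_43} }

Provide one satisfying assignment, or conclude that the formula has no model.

UNSATISFIABLE

Case p_11 = false:
Case p_12 = true:
Unit clause (NOT p_22) forces p_22 = false.
Unit clause (NOT p_32) forces p_32 = false.
Unit clause (NOT p_42) forces p_42 = false.
Case p_21 = true:
Unit clause (NOT p_31) forces p_31 = false.
Unit clause (p_33) forces p_33 = true.
Unit clause (NOT p_41) forces p_41 = false.
Unit clause (p_43) forces p_43 = true.
Now (NOT p_43) is unsatisfied and unit — conflict.
That branch fails; take p_21 = false instead.
Unit clause (p_23) forces p_23 = true.
Unit clause (NOT p_13) forces p_13 = false.
Unit clause (NOT p_33) forces p_33 = false.
Unit clause (p_31) forces p_31 = true.
Unit clause (NOT p_41) forces p_41 = false.
Unit clause (p_43) forces p_43 = true.
Now (NOT p_43) is unsatisfied and unit — conflict.
Neither p_21 = true nor p_21 = false works.
That branch fails; take p_12 = false instead.
Unit clause (p_13) forces p_13 = true.
Unit clause (NOT p_23) forces p_23 = false.
Unit clause (NOT p_33) forces p_33 = false.
Unit clause (NOT p_43) forces p_43 = false.
Case p_21 = true:
Unit clause (NOT p_31) forces p_31 = false.
Unit clause (p_32) forces p_32 = true.
Unit clause (NOT p_41) forces p_41 = false.
Unit clause (p_42) forces p_42 = true.
Now (NOT p_42) is unsatisfied and unit — conflict.
That branch fails; take p_21 = false instead.
Unit clause (p_22) forces p_22 = true.
Unit clause (NOT p_32) forces p_32 = false.
Unit clause (p_31) forces p_31 = true.
Unit clause (NOT p_41) forces p_41 = false.
Unit clause (p_42) forces p_42 = true.
Now (NOT p_42) is unsatisfied and unit — conflict.
Neither p_21 = true nor p_21 = false works.
Neither p_12 = true nor p_12 = false works.
That branch fails; take p_11 = true instead.
Unit clause (NOT p_21) forces p_21 = false.
Unit clause (NOT p_31) forces p_31 = false.
Unit clause (NOT p_41) forces p_41 = false.
Case p_22 = true:
Unit clause (NOT p_12) forces p_12 = false.
Unit clause (NOT p_32) forces p_32 = false.
Unit clause (p_33) forces p_33 = true.
Unit clause (NOT p_42) forces p_42 = false.
Unit clause (p_43) forces p_43 = true.
Now (NOT p_43) is unsatisfied and unit — conflict.
That branch fails; take p_22 = false instead.
Unit clause (p_23) forces p_23 = true.
Unit clause (NOT p_13) forces p_13 = false.
Unit clause (NOT p_33) forces p_33 = false.
Unit clause (p_32) forces p_32 = true.
Unit clause (NOT p_12) forces p_12 = false.
Unit clause (NOT p_42) forces p_42 = false.
Unit clause (p_43) forces p_43 = true.
Now (NOT p_43) is unsatisfied and unit — conflict.
Neither p_22 = true nor p_22 = false works.
Neither p_11 = true nor p_11 = false works.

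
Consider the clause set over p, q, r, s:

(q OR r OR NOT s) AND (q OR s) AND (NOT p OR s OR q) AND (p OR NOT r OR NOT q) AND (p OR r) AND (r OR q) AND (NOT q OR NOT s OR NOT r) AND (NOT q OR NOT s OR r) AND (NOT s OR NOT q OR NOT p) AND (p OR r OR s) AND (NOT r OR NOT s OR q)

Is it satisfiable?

Yes, satisfiable

Case q = true:
Case p = true:
(NOT s) alone gives s = false.
No clause remains; r is free.
A satisfying assignment: p=true, q=true, r=true, s=false.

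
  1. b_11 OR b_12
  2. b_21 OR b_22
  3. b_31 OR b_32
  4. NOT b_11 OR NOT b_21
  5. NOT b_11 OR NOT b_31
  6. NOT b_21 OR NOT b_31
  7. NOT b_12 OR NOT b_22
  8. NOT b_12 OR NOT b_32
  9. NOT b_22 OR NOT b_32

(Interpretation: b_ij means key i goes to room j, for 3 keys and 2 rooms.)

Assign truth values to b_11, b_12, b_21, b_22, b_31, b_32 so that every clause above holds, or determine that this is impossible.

UNSATISFIABLE

Branch on b_11: set b_11 = true.
The clause (NOT b_21) is unit, so b_21 = false.
The clause (b_22) is unit, so b_22 = true.
The clause (NOT b_31) is unit, so b_31 = false.
The clause (b_32) is unit, so b_32 = true.
Now (NOT b_32) is unsatisfied and unit — conflict.
Backtrack on b_11: now try b_11 = false.
The clause (b_12) is unit, so b_12 = true.
The clause (NOT b_22) is unit, so b_22 = false.
The clause (b_21) is unit, so b_21 = true.
The clause (NOT b_31) is unit, so b_31 = false.
The clause (b_32) is unit, so b_32 = true.
Now (NOT b_32) is unsatisfied and unit — conflict.
Either choice for b_11 ends in contradiction.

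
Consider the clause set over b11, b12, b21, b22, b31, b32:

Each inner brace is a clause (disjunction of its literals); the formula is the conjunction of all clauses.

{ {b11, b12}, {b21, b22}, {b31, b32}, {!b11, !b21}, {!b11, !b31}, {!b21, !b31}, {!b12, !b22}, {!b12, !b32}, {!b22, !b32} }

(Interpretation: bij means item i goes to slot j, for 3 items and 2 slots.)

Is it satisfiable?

Try b11 = true.
The clause (!b21) is unit, so b21 = false.
The clause (b22) is unit, so b22 = true.
The clause (!b31) is unit, so b31 = false.
The clause (b32) is unit, so b32 = true.
That conflicts with the unit clause (!b32).
That branch fails; take b11 = false instead.
The clause (b12) is unit, so b12 = true.
The clause (!b22) is unit, so b22 = false.
The clause (b21) is unit, so b21 = true.
The clause (!b31) is unit, so b31 = false.
The clause (b32) is unit, so b32 = true.
That conflicts with the unit clause (!b32).
Neither b11 = true nor b11 = false works.
No assignment satisfies every clause.

Unsatisfiable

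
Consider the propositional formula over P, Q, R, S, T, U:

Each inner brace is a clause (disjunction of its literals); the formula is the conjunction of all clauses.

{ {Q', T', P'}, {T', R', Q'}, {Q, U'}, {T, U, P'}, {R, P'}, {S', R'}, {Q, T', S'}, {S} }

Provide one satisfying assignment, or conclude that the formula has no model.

P: 0,  Q: 1,  R: 0,  S: 1,  T: 0,  U: 1

The clause (S) is unit, so S = 1.
The clause (R') is unit, so R = 0.
The clause (P') is unit, so P = 0.
Branch on Q: set Q = 1.
Every clause is now satisfied; T, U are unconstrained.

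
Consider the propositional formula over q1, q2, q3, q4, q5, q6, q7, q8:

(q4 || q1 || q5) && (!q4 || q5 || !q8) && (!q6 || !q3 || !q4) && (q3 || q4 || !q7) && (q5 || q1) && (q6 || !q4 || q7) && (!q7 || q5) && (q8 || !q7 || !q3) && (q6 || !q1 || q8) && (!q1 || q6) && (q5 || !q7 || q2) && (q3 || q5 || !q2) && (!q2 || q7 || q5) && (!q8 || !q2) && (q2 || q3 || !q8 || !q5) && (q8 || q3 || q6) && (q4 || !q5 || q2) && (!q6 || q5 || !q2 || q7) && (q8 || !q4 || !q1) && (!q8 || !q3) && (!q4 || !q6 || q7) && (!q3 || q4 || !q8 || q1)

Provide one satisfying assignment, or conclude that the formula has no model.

q1 ↦ true, q2 ↦ false, q3 ↦ false, q4 ↦ false, q5 ↦ false, q6 ↦ true, q7 ↦ false, q8 ↦ true

Suppose q5 = false.
From the singleton clause (q1), q1 = true.
From the singleton clause (!q7), q7 = false.
From the singleton clause (q6), q6 = true.
From the singleton clause (!q2), q2 = false.
From the singleton clause (!q4), q4 = false.
Suppose q8 = true.
From the singleton clause (!q3), q3 = false.
All clauses are satisfied.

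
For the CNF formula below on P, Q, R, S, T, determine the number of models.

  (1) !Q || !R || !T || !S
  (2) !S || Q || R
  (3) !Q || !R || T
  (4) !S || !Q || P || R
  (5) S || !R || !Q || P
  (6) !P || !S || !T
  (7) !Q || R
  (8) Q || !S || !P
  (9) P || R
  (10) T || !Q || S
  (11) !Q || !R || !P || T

9

There are 2^5 = 32 truth assignments over (P, Q, R, S, T).
Split on P. With P = true, the clauses containing P are satisfied and !P drops from the rest; 5 of the 2^4 = 16 assignments to the other variables satisfy what remains.
With P = false, by the same count on the reduced clause set, 4 assignments work.
(One model: P=F, Q=F, R=T, S=F, T=F.)
Total: 5 + 4 = 9.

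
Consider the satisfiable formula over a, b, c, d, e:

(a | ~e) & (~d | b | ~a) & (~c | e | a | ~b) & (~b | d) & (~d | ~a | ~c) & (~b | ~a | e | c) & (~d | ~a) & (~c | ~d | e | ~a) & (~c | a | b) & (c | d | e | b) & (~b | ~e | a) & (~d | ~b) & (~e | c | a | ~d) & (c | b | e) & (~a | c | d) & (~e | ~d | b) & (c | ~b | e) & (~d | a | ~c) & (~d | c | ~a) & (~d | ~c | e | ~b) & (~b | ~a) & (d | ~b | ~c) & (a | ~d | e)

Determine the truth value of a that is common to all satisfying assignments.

Suppose a = 0.
(~e) alone gives e = 0.
(~d) alone gives d = 0.
(~b) alone gives b = 0.
(~c) alone gives c = 0.
But (c) is also a unit clause — contradiction.
So every satisfying assignment has a = True.

True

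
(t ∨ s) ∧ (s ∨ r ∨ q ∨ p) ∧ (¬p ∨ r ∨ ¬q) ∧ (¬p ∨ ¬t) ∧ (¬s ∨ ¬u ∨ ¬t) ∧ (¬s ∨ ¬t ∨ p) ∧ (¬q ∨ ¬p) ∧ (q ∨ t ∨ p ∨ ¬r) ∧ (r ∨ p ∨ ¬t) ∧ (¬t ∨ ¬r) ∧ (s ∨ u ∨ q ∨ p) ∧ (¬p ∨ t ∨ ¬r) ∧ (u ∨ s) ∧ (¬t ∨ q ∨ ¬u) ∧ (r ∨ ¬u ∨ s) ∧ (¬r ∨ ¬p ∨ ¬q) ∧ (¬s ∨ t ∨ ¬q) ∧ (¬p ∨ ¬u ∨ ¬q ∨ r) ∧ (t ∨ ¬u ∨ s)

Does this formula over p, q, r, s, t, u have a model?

Yes

Try t = False.
The clause (s) is unit, so s = True.
The clause (¬q) is unit, so q = False.
Try p = False.
The clause (¬r) is unit, so r = False.
No clause remains; u is free.
A satisfying assignment: p: False,  q: False,  r: False,  s: True,  t: False,  u: False.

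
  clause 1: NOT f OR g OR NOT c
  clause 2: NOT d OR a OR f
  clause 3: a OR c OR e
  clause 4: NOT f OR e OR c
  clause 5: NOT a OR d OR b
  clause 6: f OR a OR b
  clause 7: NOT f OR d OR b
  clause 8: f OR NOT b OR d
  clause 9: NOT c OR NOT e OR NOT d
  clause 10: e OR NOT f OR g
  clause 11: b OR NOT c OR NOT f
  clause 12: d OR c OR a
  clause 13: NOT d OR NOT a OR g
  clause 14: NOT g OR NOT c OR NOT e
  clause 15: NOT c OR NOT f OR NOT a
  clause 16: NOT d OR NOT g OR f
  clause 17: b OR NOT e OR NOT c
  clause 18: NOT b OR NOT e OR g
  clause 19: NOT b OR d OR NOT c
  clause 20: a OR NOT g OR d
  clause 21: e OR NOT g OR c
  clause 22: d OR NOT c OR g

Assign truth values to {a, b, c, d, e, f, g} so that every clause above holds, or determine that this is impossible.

a=false,  b=false,  c=false,  d=true,  e=true,  f=true,  g=true

Suppose f = true.
Suppose g = true.
Suppose e = true.
From the singleton clause (NOT c), c = false.
Suppose d = true.
No clause remains; a, b are free.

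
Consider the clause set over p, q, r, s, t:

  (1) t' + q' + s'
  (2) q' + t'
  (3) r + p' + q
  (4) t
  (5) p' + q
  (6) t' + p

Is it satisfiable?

No, unsatisfiable

(t) alone gives t = 1.
(q') alone gives q = 0.
(p') alone gives p = 0.
But (p) is also a unit clause — contradiction.
No assignment satisfies every clause.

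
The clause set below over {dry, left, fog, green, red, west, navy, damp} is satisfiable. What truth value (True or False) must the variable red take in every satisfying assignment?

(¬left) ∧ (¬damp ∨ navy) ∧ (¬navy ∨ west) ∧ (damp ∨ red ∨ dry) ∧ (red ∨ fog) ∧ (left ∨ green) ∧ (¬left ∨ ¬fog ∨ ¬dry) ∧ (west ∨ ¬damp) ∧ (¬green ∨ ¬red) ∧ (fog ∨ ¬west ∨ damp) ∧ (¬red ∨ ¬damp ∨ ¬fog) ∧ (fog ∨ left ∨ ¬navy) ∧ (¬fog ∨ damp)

False

Suppose red = True.
Unit clause (¬left) forces left = False.
Unit clause (green) forces green = True.
Now (¬green) is unsatisfied and unit — conflict.
So every satisfying assignment has red = False.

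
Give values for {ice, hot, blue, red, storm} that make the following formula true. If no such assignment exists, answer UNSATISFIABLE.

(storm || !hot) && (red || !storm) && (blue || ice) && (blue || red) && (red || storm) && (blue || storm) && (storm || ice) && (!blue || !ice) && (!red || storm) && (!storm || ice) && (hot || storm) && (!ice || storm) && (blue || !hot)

ice: true; hot: false; blue: false; red: true; storm: true

Case storm = true:
From the singleton clause (red), red = true.
From the singleton clause (ice), ice = true.
From the singleton clause (!blue), blue = false.
From the singleton clause (!hot), hot = false.
Every clause now holds.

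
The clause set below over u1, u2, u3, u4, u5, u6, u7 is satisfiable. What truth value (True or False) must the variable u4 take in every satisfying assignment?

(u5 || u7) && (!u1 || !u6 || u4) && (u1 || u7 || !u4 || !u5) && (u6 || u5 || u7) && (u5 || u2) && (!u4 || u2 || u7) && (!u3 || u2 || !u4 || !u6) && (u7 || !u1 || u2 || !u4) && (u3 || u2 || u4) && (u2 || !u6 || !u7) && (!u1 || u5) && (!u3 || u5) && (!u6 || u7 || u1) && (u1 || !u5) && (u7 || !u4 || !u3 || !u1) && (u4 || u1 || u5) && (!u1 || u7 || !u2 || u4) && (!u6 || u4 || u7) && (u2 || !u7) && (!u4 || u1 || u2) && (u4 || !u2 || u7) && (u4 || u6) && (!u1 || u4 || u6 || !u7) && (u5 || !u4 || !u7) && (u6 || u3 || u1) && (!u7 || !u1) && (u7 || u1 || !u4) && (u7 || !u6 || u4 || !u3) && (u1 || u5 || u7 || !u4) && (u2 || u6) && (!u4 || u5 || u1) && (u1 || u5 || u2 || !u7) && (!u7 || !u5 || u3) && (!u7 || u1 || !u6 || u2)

True

Suppose u4 = false.
From the singleton clause (u6), u6 = true.
From the singleton clause (!u1), u1 = false.
From the singleton clause (u7), u7 = true.
From the singleton clause (u2), u2 = true.
From the singleton clause (!u5), u5 = false.
That conflicts with the unit clause (u5).
So every satisfying assignment has u4 = True.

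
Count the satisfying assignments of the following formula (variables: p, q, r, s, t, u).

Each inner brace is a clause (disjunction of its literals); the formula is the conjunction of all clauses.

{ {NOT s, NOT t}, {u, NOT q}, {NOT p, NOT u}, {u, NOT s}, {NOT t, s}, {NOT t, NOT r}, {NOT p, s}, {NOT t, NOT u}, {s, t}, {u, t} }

4

There are 2^6 = 64 truth assignments over (p, q, r, s, t, u).
Split on u. With u = true, the clauses containing u are satisfied and NOT u drops from the rest; 4 of the 2^5 = 32 assignments to the other variables satisfy what remains.
With u = false, by the same count on the reduced clause set, 0 assignments work.
Total: 4 + 0 = 4.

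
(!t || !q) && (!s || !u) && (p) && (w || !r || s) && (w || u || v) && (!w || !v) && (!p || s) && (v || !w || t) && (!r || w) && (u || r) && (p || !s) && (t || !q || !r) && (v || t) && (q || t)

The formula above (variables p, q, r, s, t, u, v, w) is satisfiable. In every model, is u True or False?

Suppose u = true.
From the singleton clause (!s), s = false.
From the singleton clause (p), p = true.
But (!p) is also a unit clause — contradiction.
So every satisfying assignment has u = False.

False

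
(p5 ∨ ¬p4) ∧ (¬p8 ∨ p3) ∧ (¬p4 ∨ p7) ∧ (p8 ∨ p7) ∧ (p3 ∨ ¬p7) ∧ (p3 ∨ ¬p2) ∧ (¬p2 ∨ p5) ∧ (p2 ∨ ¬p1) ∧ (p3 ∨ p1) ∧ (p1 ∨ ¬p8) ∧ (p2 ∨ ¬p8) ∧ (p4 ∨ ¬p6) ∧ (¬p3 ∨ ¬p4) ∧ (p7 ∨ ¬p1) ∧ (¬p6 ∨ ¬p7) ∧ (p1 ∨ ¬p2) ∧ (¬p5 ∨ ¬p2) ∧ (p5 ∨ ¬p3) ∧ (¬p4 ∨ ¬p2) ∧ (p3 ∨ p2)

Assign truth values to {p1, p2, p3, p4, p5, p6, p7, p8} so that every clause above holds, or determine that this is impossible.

Suppose p5 = True.
The clause (¬p2) is unit, so p2 = False.
The clause (¬p1) is unit, so p1 = False.
The clause (p3) is unit, so p3 = True.
The clause (¬p8) is unit, so p8 = False.
The clause (p7) is unit, so p7 = True.
The clause (¬p4) is unit, so p4 = False.
The clause (¬p6) is unit, so p6 = False.
All clauses are satisfied.

p1 ↦ False,  p2 ↦ False,  p3 ↦ True,  p4 ↦ False,  p5 ↦ True,  p6 ↦ False,  p7 ↦ True,  p8 ↦ False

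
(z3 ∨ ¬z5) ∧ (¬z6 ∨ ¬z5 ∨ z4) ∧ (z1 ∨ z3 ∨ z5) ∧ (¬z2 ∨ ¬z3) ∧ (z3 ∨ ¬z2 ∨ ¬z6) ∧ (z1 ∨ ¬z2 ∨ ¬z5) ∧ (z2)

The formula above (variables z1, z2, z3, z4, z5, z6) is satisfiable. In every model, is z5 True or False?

False

Suppose z5 = True.
From the singleton clause (z3), z3 = True.
From the singleton clause (¬z2), z2 = False.
That conflicts with the unit clause (z2).
So every satisfying assignment has z5 = False.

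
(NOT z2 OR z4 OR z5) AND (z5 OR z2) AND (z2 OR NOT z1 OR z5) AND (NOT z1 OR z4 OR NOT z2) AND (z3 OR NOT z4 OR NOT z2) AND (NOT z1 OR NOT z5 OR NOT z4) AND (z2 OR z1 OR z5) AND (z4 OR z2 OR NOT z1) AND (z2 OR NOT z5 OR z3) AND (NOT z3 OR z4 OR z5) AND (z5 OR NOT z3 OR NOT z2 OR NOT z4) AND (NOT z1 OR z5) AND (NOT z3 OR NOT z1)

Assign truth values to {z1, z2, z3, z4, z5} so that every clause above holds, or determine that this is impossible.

Case z5 = true:
Case z1 = false:
Case z2 = true:
Case z3 = true:
Every clause is now satisfied; z4 is unconstrained.

z1: false,  z2: true,  z3: true,  z4: false,  z5: true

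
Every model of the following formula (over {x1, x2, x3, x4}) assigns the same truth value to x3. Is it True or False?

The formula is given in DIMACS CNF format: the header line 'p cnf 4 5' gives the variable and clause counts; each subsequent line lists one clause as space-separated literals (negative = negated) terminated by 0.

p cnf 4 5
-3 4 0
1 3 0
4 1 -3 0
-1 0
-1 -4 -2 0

True

Suppose x3 = False.
The clause (x1) is unit, so x1 = True.
Now (¬x1) is unsatisfied and unit — conflict.
So every satisfying assignment has x3 = True.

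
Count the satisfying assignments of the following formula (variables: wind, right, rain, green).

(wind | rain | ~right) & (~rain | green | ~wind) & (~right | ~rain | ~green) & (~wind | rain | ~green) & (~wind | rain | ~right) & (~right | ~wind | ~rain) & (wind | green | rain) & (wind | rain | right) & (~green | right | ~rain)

3

There are 2^4 = 16 truth assignments over (wind, right, rain, green).
Split on green. With green = 1, the clauses containing green are satisfied and ~green drops from the rest; 0 of the 2^3 = 8 assignments to the other variables satisfy what remains.
With green = 0, by the same count on the reduced clause set, 3 assignments work.
(One model: wind=F, right=F, rain=T, green=F.)
Total: 0 + 3 = 3.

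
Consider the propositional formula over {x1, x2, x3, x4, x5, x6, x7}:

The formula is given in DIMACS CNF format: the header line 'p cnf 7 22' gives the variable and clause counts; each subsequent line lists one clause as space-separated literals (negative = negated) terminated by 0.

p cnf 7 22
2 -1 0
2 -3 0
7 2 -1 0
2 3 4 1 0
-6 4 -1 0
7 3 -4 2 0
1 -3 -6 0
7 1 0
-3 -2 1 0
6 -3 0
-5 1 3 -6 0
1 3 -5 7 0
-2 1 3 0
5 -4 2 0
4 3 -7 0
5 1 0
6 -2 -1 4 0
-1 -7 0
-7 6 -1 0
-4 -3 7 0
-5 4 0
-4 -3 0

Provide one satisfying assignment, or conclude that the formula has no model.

Suppose x2 = True.
Suppose x7 = False.
Unit clause (x1) forces x1 = True.
Suppose x6 = True.
Unit clause (x4) forces x4 = True.
Unit clause (¬x3) forces x3 = False.
All clauses hold; x5 can take either value.

x1=True, x2=True, x3=False, x4=True, x5=False, x6=True, x7=False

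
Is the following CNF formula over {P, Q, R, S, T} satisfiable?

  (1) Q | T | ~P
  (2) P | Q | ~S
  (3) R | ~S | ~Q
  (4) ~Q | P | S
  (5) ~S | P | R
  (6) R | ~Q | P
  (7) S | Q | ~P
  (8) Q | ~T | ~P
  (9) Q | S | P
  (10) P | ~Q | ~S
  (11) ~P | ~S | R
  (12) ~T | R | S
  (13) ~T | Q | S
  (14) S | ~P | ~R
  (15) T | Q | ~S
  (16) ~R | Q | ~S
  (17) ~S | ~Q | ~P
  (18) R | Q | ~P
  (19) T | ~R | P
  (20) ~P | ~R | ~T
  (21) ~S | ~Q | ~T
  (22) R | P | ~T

Yes

Suppose Q = 1.
Suppose R = 0.
(~S) alone gives S = 0.
(P) alone gives P = 1.
(~T) alone gives T = 0.
Every clause now holds.
A satisfying assignment: P: 1, Q: 1, R: 0, S: 0, T: 0.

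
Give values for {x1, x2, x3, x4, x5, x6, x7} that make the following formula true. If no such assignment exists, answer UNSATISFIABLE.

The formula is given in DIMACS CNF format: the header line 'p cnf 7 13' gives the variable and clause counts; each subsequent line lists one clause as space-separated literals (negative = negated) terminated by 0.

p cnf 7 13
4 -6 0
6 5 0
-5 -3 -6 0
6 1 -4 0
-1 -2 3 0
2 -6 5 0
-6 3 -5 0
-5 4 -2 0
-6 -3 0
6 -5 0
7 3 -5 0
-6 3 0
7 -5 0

UNSATISFIABLE

Try x4 = True.
Try x6 = True.
From the singleton clause (¬x3), x3 = False.
That conflicts with the unit clause (x3).
Backtrack on x6: now try x6 = False.
From the singleton clause (x5), x5 = True.
That conflicts with the unit clause (¬x5).
Either choice for x6 ends in contradiction.
Backtrack on x4: now try x4 = False.
From the singleton clause (¬x6), x6 = False.
From the singleton clause (x5), x5 = True.
That conflicts with the unit clause (¬x5).
Either choice for x4 ends in contradiction.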